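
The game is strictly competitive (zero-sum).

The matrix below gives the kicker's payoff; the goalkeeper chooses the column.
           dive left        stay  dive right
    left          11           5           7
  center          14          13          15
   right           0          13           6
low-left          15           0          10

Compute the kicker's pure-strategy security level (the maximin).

The worst-case payoff for each row is left: 5, center: 13, right: 0, low-left: 0.
The best of these is 13.

13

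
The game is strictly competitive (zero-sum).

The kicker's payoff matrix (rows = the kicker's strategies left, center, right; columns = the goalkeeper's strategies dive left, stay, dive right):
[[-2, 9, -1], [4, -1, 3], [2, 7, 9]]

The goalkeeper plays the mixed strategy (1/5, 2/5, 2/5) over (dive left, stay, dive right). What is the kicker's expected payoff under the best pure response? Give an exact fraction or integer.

left: (-2)·(1/5) + (9)·(2/5) + (-1)·(2/5) = 14/5.
center: (4)·(1/5) + (-1)·(2/5) + (3)·(2/5) = 8/5.
right: (2)·(1/5) + (7)·(2/5) + (9)·(2/5) = 34/5.
The best pure response is right with expected payoff 34/5.

34/5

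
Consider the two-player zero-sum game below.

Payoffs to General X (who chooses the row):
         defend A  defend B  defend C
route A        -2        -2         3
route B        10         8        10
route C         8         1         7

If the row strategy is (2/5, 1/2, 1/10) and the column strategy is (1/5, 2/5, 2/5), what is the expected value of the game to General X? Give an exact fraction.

127/25

Against (1/5, 2/5, 2/5), each row's expected payoff is route A: 0; route B: 46/5; route C: 24/5.
Taking the (2/5, 1/2, 1/10)-weighted average: (2/5)·(0) + (1/2)·(46/5) + (1/10)·(24/5) = 127/25.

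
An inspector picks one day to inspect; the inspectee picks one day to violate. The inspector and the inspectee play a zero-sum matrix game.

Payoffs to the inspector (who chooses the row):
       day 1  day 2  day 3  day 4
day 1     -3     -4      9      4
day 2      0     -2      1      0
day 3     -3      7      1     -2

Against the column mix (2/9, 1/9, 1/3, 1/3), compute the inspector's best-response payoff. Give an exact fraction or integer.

day 1: (-3)·(2/9) + (-4)·(1/9) + (9)·(1/3) + (4)·(1/3) = 29/9.
day 2: (0)·(2/9) + (-2)·(1/9) + (1)·(1/3) + (0)·(1/3) = 1/9.
day 3: (-3)·(2/9) + (7)·(1/9) + (1)·(1/3) + (-2)·(1/3) = -2/9.
The best pure response is day 1 with expected payoff 29/9.

29/9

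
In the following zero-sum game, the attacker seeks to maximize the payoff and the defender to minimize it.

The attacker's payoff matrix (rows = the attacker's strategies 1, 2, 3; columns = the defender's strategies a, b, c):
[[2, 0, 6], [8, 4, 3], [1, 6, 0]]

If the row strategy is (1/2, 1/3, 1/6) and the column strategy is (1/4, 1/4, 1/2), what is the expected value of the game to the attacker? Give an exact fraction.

85/24

Against (1/4, 1/4, 1/2), each row's expected payoff is 1: 7/2; 2: 9/2; 3: 7/4.
Taking the (1/2, 1/3, 1/6)-weighted average: (1/2)·(7/2) + (1/3)·(9/2) + (1/6)·(7/4) = 85/24.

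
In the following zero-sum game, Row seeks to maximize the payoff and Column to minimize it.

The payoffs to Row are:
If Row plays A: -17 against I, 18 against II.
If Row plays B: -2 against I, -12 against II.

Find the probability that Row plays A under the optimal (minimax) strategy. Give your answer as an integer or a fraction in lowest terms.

Row minima are -17 and -12, so Row's maximin is -12; column maxima are -2 and 18, so Column's minimax is -2. These differ, so the equilibrium is in mixed strategies.
Let Row play A with probability p. Column is indifferent when −17p − 2(1−p) = 18p − 12(1−p), giving p = 2/9.

2/9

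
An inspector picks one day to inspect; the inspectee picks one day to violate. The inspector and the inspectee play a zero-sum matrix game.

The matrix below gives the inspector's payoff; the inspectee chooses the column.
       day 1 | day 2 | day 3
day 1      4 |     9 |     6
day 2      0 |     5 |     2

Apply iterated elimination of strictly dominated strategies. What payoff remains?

4

Row day 2 is strictly dominated by row day 1 (4>0, 9>5, 6>2); eliminate day 2.
Column day 3 is strictly dominated by day 1 for the inspectee (4<6); eliminate day 3.
Column day 2 is strictly dominated by day 1 for the inspectee (4<9); eliminate day 2.
Only (day 1, day 1) remains, with payoff 4.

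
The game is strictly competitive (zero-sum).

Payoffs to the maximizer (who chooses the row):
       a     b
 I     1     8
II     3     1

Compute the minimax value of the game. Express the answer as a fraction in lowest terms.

Row minima are 1 and 1, so the maximizer's maximin is 1; column maxima are 3 and 8, so the minimizer's minimax is 3. These differ, so the equilibrium is in mixed strategies.
Let the maximizer play I with probability p. The minimizer is indifferent when p + 3(1−p) = 8p + (1−p), giving p = 2/9.
Let the minimizer play a with probability q. The maximizer is indifferent when q + 8(1−q) = 3q + (1−q), giving q = 7/9.
The value is 1·(7/9) + (8)·(2/9) = 23/9.

23/9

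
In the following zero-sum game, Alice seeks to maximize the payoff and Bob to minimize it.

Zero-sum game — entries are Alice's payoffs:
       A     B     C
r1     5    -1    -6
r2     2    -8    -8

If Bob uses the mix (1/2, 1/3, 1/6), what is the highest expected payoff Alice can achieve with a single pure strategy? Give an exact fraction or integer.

r1: (5)·(1/2) + (-1)·(1/3) + (-6)·(1/6) = 7/6.
r2: (2)·(1/2) + (-8)·(1/3) + (-8)·(1/6) = -3.
The best pure response is r1 with expected payoff 7/6.

7/6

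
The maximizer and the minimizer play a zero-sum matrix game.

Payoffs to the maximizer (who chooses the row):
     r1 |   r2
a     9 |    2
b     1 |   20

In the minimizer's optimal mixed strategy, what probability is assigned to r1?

Row minima are 2 and 1, so the maximizer's maximin is 2; column maxima are 9 and 20, so the minimizer's minimax is 9. These differ, so the equilibrium is in mixed strategies.
Let the minimizer play r1 with probability q. The maximizer is indifferent when 9q + 2(1−q) = q + 20(1−q), giving q = 9/13.

9/13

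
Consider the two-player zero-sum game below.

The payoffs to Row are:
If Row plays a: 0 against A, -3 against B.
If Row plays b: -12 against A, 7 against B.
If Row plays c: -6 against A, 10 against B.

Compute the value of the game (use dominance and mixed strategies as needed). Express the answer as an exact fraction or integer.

-18/19

Row b is strictly dominated by row c, so Row never plays it.
The remaining 2×2 game on (a, c) × (A, B) has no saddle point. Let Row play a with probability p; indifference gives −6(1−p) = −3p + 10(1−p), so p = 16/19.
Similarly Column's optimal q on A is 13/19, and the value is 0·(13/19) + (-3)·(6/19) = -18/19.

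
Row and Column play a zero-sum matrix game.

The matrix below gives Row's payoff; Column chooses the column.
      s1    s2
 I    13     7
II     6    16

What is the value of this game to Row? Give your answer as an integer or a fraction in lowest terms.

Row minima are 7 and 6, so Row's maximin is 7; column maxima are 13 and 16, so Column's minimax is 13. These differ, so the equilibrium is in mixed strategies.
Let Row play I with probability p. Column is indifferent when 13p + 6(1−p) = 7p + 16(1−p), giving p = 5/8.
Let Column play s1 with probability q. Row is indifferent when 13q + 7(1−q) = 6q + 16(1−q), giving q = 9/16.
The value is 13·(9/16) + (7)·(7/16) = 83/8.

83/8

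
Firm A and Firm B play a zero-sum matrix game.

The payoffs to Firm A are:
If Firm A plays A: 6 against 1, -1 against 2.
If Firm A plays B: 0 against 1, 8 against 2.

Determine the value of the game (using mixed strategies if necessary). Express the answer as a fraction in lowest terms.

16/5

Row minima are -1 and 0, so Firm A's maximin is 0; column maxima are 6 and 8, so Firm B's minimax is 6. These differ, so the equilibrium is in mixed strategies.
Let Firm A play A with probability p. Firm B is indifferent when 6p = −p + 8(1−p), giving p = 8/15.
Let Firm B play 1 with probability q. Firm A is indifferent when 6q − (1−q) = 8(1−q), giving q = 3/5.
The value is 6·(3/5) + (-1)·(2/5) = 16/5.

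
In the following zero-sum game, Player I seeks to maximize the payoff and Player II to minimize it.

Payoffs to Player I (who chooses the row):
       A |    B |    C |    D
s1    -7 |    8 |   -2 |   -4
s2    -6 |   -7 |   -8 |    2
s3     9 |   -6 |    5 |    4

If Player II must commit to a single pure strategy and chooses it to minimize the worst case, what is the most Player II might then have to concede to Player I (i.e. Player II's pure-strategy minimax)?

4

The worst case (largest entry) in each column is A: 9, B: 8, C: 5, D: 4.
The best (smallest) of these is 4.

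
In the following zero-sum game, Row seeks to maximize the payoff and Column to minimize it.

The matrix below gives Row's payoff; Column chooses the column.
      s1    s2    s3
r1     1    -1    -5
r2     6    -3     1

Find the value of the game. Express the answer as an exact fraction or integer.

Column s1 is strictly dominated by s3 for Column (it gives Row more in every row).
The remaining 2×2 game on (r1, r2) × (s2, s3) has no saddle point. Let Row play r1 with probability p; indifference gives −p − 3(1−p) = −5p + (1−p), so p = 1/2.
Similarly Column's optimal q on s2 is 3/4, and the value is -1·(3/4) + (-5)·(1/4) = -2.

-2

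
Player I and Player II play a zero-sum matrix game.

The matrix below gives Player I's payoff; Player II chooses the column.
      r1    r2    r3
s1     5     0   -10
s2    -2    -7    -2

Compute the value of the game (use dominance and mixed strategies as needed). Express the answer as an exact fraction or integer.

-14/3

Column r1 is strictly dominated by r2 for Player II (it gives Player I more in every row).
The remaining 2×2 game on (s1, s2) × (r2, r3) has no saddle point. Let Player I play s1 with probability p; indifference gives −7(1−p) = −10p − 2(1−p), so p = 1/3.
Similarly Player II's optimal q on r2 is 8/15, and the value is 0·(8/15) + (-10)·(7/15) = -14/3.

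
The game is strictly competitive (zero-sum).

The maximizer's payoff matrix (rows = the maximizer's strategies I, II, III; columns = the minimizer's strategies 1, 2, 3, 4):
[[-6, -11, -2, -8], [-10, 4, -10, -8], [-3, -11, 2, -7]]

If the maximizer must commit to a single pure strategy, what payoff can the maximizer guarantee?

The worst-case payoff for each row is I: -11, II: -10, III: -11.
The best of these is -10.

-10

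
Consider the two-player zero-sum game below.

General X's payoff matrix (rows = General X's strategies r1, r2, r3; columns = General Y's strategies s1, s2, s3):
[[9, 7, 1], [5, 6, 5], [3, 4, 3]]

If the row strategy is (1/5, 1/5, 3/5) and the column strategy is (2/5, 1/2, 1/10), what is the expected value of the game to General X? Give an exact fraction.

116/25

Against (2/5, 1/2, 1/10), each row's expected payoff is r1: 36/5; r2: 11/2; r3: 7/2.
Taking the (1/5, 1/5, 3/5)-weighted average: (1/5)·(36/5) + (1/5)·(11/2) + (3/5)·(7/2) = 116/25.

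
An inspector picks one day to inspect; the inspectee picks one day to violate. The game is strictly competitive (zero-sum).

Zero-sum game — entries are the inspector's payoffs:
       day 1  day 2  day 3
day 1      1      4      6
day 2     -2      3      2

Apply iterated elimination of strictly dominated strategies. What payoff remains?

1

Row day 2 is strictly dominated by row day 1 (1>-2, 4>3, 6>2); eliminate day 2.
Column day 2 is strictly dominated by day 1 for the inspectee (1<4); eliminate day 2.
Column day 3 is strictly dominated by day 1 for the inspectee (1<6); eliminate day 3.
Only (day 1, day 1) remains, with payoff 1.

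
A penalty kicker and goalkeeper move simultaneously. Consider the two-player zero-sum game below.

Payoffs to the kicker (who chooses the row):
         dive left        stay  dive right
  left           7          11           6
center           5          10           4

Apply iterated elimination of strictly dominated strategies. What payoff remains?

Column stay is strictly dominated by dive left for the goalkeeper (7<11, 5<10); eliminate stay.
Column dive left is strictly dominated by dive right for the goalkeeper (6<7, 4<5); eliminate dive left.
Row center is strictly dominated by row left (6>4); eliminate center.
Only (left, dive right) remains, with payoff 6.

6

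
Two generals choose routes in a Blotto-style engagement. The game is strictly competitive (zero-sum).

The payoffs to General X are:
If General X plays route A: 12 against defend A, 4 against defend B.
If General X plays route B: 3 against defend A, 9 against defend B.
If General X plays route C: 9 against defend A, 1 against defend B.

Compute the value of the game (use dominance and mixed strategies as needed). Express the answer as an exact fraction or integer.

Row route C is strictly dominated by row route A, so General X never plays it.
The remaining 2×2 game on (route A, route B) × (defend A, defend B) has no saddle point. Let General X play route A with probability p; indifference gives 12p + 3(1−p) = 4p + 9(1−p), so p = 3/7.
Similarly General Y's optimal q on defend A is 5/14, and the value is 12·(5/14) + (4)·(9/14) = 48/7.

48/7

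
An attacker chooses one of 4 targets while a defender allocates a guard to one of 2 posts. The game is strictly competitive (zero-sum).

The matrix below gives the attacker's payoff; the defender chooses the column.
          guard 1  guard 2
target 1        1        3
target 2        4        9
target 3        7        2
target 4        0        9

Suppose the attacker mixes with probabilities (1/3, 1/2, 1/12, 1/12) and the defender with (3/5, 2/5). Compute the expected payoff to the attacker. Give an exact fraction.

259/60

Against (3/5, 2/5), each row's expected payoff is target 1: 9/5; target 2: 6; target 3: 5; target 4: 18/5.
Taking the (1/3, 1/2, 1/12, 1/12)-weighted average: (1/3)·(9/5) + (1/2)·(6) + (1/12)·(5) + (1/12)·(18/5) = 259/60.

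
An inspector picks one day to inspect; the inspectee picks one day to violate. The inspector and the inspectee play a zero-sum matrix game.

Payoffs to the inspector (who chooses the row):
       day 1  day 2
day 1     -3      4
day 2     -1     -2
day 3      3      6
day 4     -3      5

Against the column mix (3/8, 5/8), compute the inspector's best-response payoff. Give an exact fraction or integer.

39/8

day 1: (-3)·(3/8) + (4)·(5/8) = 11/8.
day 2: (-1)·(3/8) + (-2)·(5/8) = -13/8.
day 3: (3)·(3/8) + (6)·(5/8) = 39/8.
day 4: (-3)·(3/8) + (5)·(5/8) = 2.
The best pure response is day 3 with expected payoff 39/8.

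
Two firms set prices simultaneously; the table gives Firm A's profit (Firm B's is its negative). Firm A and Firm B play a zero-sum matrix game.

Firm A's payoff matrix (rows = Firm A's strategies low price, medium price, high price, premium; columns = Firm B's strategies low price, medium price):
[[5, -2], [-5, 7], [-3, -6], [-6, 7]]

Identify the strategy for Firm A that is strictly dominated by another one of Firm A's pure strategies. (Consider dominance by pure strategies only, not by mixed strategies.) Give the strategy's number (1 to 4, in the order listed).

Compare high price with low price: 5 > -3, -2 > -6.
So low price strictly dominates high price for Firm A; high price is strictly dominated.

3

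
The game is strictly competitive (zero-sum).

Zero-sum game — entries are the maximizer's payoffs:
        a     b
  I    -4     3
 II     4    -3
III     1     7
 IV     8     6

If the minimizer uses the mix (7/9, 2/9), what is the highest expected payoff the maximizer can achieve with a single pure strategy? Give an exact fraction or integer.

68/9

I: (-4)·(7/9) + (3)·(2/9) = -22/9.
II: (4)·(7/9) + (-3)·(2/9) = 22/9.
III: (1)·(7/9) + (7)·(2/9) = 7/3.
IV: (8)·(7/9) + (6)·(2/9) = 68/9.
The best pure response is IV with expected payoff 68/9.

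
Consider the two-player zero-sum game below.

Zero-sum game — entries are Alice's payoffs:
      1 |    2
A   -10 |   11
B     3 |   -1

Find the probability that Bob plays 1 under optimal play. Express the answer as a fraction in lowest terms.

12/25

Row minima are -10 and -1, so Alice's maximin is -1; column maxima are 3 and 11, so Bob's minimax is 3. These differ, so the equilibrium is in mixed strategies.
Let Bob play 1 with probability q. Alice is indifferent when −10q + 11(1−q) = 3q − (1−q), giving q = 12/25.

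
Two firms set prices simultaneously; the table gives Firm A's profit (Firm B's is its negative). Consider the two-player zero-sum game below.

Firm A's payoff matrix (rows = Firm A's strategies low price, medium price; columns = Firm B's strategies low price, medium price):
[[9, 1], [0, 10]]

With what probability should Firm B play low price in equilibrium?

1/2

Row minima are 1 and 0, so Firm A's maximin is 1; column maxima are 9 and 10, so Firm B's minimax is 9. These differ, so the equilibrium is in mixed strategies.
Let Firm B play low price with probability q. Firm A is indifferent when 9q + (1−q) = 10(1−q), giving q = 1/2.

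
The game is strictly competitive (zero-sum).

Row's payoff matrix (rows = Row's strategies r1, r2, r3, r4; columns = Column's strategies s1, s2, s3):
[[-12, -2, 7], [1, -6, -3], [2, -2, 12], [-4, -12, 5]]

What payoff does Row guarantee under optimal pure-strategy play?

-2

Row minima: -12, -6, -2, -12 → Row's maximin is -2.
Column maxima: 2, -2, 12 → Column's minimax is -2.
They coincide at (r3, s2), so the value is -2.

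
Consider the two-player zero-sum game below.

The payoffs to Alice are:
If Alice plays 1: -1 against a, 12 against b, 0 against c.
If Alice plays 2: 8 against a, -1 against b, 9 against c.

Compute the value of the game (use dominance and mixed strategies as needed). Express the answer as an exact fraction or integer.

Column c is strictly dominated by a for Bob (it gives Alice more in every row).
The remaining 2×2 game on (1, 2) × (a, b) has no saddle point. Let Alice play 1 with probability p; indifference gives −p + 8(1−p) = 12p − (1−p), so p = 9/22.
Similarly Bob's optimal q on a is 13/22, and the value is -1·(13/22) + (12)·(9/22) = 95/22.

95/22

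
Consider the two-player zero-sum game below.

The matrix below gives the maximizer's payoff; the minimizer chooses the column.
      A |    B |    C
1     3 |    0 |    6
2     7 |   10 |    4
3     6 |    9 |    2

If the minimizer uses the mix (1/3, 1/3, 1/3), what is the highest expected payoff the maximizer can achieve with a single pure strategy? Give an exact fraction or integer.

1: (3)·(1/3) + (0)·(1/3) + (6)·(1/3) = 3.
2: (7)·(1/3) + (10)·(1/3) + (4)·(1/3) = 7.
3: (6)·(1/3) + (9)·(1/3) + (2)·(1/3) = 17/3.
The best pure response is 2 with expected payoff 7.

7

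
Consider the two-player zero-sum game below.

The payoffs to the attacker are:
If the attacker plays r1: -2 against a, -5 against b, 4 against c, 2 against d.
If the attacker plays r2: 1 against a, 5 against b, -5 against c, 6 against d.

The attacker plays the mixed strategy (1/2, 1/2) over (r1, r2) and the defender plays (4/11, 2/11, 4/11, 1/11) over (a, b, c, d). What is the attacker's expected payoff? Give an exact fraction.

Against (4/11, 2/11, 4/11, 1/11), each row's expected payoff is r1: 0; r2: 0.
Taking the (1/2, 1/2)-weighted average: (1/2)·(0) + (1/2)·(0) = 0.

0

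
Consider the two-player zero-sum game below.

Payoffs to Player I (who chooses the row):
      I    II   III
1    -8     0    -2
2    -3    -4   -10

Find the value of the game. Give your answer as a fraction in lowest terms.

Column II is strictly dominated by III for Player II (it gives Player I more in every row).
The remaining 2×2 game on (1, 2) × (I, III) has no saddle point. Let Player I play 1 with probability p; indifference gives −8p − 3(1−p) = −2p − 10(1−p), so p = 7/13.
Similarly Player II's optimal q on I is 8/13, and the value is -8·(8/13) + (-2)·(5/13) = -74/13.

-74/13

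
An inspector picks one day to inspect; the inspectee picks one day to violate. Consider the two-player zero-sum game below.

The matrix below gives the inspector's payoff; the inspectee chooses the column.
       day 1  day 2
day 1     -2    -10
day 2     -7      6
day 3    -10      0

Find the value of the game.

Row day 3 is strictly dominated by row day 2, so the inspector never plays it.
The remaining 2×2 game on (day 1, day 2) × (day 1, day 2) has no saddle point. Let the inspector play day 1 with probability p; indifference gives −2p − 7(1−p) = −10p + 6(1−p), so p = 13/21.
Similarly the inspectee's optimal q on day 1 is 16/21, and the value is -2·(16/21) + (-10)·(5/21) = -82/21.

-82/21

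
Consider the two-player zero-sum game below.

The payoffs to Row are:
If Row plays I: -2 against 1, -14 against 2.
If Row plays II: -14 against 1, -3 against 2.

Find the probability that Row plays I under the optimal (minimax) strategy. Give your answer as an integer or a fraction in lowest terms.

Row minima are -14 and -14, so Row's maximin is -14; column maxima are -2 and -3, so Column's minimax is -3. These differ, so the equilibrium is in mixed strategies.
Let Row play I with probability p. Column is indifferent when −2p − 14(1−p) = −14p − 3(1−p), giving p = 11/23.

11/23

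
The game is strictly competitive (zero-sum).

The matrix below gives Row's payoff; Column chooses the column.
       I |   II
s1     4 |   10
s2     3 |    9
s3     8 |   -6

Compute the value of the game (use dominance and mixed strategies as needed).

Row s2 is strictly dominated by row s1, so Row never plays it.
The remaining 2×2 game on (s1, s3) × (I, II) has no saddle point. Let Row play s1 with probability p; indifference gives 4p + 8(1−p) = 10p − 6(1−p), so p = 7/10.
Similarly Column's optimal q on I is 4/5, and the value is 4·(4/5) + (10)·(1/5) = 26/5.

26/5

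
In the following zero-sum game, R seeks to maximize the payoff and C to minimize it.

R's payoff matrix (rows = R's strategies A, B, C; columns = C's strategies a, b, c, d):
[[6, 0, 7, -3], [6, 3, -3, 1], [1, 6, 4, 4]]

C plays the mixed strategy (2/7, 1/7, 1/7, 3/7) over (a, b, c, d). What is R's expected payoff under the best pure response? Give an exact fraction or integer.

A: (6)·(2/7) + (0)·(1/7) + (7)·(1/7) + (-3)·(3/7) = 10/7.
B: (6)·(2/7) + (3)·(1/7) + (-3)·(1/7) + (1)·(3/7) = 15/7.
C: (1)·(2/7) + (6)·(1/7) + (4)·(1/7) + (4)·(3/7) = 24/7.
The best pure response is C with expected payoff 24/7.

24/7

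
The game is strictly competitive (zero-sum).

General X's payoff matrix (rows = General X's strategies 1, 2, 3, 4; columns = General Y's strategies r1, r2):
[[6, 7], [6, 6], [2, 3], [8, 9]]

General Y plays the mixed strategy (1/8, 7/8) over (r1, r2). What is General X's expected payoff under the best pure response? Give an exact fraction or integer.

71/8

1: (6)·(1/8) + (7)·(7/8) = 55/8.
2: (6)·(1/8) + (6)·(7/8) = 6.
3: (2)·(1/8) + (3)·(7/8) = 23/8.
4: (8)·(1/8) + (9)·(7/8) = 71/8.
The best pure response is 4 with expected payoff 71/8.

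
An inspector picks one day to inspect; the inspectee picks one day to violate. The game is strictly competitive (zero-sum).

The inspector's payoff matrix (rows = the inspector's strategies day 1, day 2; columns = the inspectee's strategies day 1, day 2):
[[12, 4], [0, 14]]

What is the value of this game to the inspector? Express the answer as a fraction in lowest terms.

84/11

Row minima are 4 and 0, so the inspector's maximin is 4; column maxima are 12 and 14, so the inspectee's minimax is 12. These differ, so the equilibrium is in mixed strategies.
Let the inspector play day 1 with probability p. The inspectee is indifferent when 12p = 4p + 14(1−p), giving p = 7/11.
Let the inspectee play day 1 with probability q. The inspector is indifferent when 12q + 4(1−q) = 14(1−q), giving q = 5/11.
The value is 12·(5/11) + (4)·(6/11) = 84/11.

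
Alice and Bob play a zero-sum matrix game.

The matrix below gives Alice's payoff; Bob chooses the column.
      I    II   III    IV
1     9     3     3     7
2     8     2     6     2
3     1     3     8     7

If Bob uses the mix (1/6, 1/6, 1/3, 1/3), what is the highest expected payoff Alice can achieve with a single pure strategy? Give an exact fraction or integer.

1: (9)·(1/6) + (3)·(1/6) + (3)·(1/3) + (7)·(1/3) = 16/3.
2: (8)·(1/6) + (2)·(1/6) + (6)·(1/3) + (2)·(1/3) = 13/3.
3: (1)·(1/6) + (3)·(1/6) + (8)·(1/3) + (7)·(1/3) = 17/3.
The best pure response is 3 with expected payoff 17/3.

17/3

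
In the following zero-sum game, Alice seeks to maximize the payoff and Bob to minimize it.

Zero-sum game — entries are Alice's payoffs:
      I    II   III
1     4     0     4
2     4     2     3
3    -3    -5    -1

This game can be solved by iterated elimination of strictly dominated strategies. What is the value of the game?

2

Column III is strictly dominated by II for Bob (0<4, 2<3, -5<-1); eliminate III.
Column I is strictly dominated by II for Bob (0<4, 2<4, -5<-3); eliminate I.
Row 3 is strictly dominated by row 1 (0>-5); eliminate 3.
Row 1 is strictly dominated by row 2 (2>0); eliminate 1.
Only (2, II) remains, with payoff 2.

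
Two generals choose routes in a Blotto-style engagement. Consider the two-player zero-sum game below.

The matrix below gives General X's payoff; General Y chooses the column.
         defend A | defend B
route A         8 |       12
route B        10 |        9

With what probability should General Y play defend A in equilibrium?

3/5

Row minima are 8 and 9, so General X's maximin is 9; column maxima are 10 and 12, so General Y's minimax is 10. These differ, so the equilibrium is in mixed strategies.
Let General Y play defend A with probability q. General X is indifferent when 8q + 12(1−q) = 10q + 9(1−q), giving q = 3/5.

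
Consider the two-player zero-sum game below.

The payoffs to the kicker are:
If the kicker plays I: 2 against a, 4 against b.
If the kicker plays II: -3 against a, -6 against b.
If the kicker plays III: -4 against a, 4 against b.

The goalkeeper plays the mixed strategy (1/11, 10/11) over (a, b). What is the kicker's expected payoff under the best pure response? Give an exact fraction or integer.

42/11

I: (2)·(1/11) + (4)·(10/11) = 42/11.
II: (-3)·(1/11) + (-6)·(10/11) = -63/11.
III: (-4)·(1/11) + (4)·(10/11) = 36/11.
The best pure response is I with expected payoff 42/11.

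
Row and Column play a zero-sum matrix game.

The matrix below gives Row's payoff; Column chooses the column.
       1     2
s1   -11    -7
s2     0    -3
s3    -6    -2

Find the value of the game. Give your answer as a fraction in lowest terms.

-18/7

Row s1 is strictly dominated by row s3, so Row never plays it.
The remaining 2×2 game on (s2, s3) × (1, 2) has no saddle point. Let Row play s2 with probability p; indifference gives −6(1−p) = −3p − 2(1−p), so p = 4/7.
Similarly Column's optimal q on 1 is 1/7, and the value is 0·(1/7) + (-3)·(6/7) = -18/7.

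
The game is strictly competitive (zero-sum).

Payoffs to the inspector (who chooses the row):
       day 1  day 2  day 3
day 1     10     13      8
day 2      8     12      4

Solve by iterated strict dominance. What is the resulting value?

8

Row day 2 is strictly dominated by row day 1 (10>8, 13>12, 8>4); eliminate day 2.
Column day 2 is strictly dominated by day 1 for the inspectee (10<13); eliminate day 2.
Column day 1 is strictly dominated by day 3 for the inspectee (8<10); eliminate day 1.
Only (day 1, day 3) remains, with payoff 8.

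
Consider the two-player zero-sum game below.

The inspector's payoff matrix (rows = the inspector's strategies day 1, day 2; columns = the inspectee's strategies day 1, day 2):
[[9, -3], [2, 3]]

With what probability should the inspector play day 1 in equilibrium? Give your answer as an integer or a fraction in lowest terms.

1/13

Row minima are -3 and 2, so the inspector's maximin is 2; column maxima are 9 and 3, so the inspectee's minimax is 3. These differ, so the equilibrium is in mixed strategies.
Let the inspector play day 1 with probability p. The inspectee is indifferent when 9p + 2(1−p) = −3p + 3(1−p), giving p = 1/13.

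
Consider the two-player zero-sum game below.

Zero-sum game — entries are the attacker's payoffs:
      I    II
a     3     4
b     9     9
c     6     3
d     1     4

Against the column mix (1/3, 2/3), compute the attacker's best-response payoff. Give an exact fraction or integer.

a: (3)·(1/3) + (4)·(2/3) = 11/3.
b: (9)·(1/3) + (9)·(2/3) = 9.
c: (6)·(1/3) + (3)·(2/3) = 4.
d: (1)·(1/3) + (4)·(2/3) = 3.
The best pure response is b with expected payoff 9.

9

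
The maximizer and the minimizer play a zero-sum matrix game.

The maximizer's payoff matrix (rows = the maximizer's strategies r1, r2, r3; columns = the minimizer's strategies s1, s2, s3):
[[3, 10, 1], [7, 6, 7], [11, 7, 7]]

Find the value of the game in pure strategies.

7

Row minima: 1, 6, 7 → the maximizer's maximin is 7.
Column maxima: 11, 10, 7 → the minimizer's minimax is 7.
They coincide at (r3, s3), so the value is 7.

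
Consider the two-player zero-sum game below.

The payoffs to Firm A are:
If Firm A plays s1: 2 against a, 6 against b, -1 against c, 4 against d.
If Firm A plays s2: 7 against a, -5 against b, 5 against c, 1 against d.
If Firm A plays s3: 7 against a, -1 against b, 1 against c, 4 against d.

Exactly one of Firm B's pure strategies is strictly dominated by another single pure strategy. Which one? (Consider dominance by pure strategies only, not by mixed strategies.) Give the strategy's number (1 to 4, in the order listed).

Firm B prefers columns that give Firm A less. Compare a with c: -1 < 2, 5 < 7, 1 < 7.
So c strictly dominates a for Firm B; a is strictly dominated.

1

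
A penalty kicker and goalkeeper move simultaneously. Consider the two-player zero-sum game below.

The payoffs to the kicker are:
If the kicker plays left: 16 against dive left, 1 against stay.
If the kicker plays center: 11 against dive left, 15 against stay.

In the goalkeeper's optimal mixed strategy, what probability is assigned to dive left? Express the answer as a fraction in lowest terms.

Row minima are 1 and 11, so the kicker's maximin is 11; column maxima are 16 and 15, so the goalkeeper's minimax is 15. These differ, so the equilibrium is in mixed strategies.
Let the goalkeeper play dive left with probability q. The kicker is indifferent when 16q + (1−q) = 11q + 15(1−q), giving q = 14/19.

14/19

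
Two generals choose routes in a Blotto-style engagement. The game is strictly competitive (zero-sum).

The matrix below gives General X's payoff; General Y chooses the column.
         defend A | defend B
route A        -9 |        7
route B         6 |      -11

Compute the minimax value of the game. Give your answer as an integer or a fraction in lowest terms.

Row minima are -9 and -11, so General X's maximin is -9; column maxima are 6 and 7, so General Y's minimax is 6. These differ, so the equilibrium is in mixed strategies.
Let General X play route A with probability p. General Y is indifferent when −9p + 6(1−p) = 7p − 11(1−p), giving p = 17/33.
Let General Y play defend A with probability q. General X is indifferent when −9q + 7(1−q) = 6q − 11(1−q), giving q = 6/11.
The value is -9·(6/11) + (7)·(5/11) = -19/11.

-19/11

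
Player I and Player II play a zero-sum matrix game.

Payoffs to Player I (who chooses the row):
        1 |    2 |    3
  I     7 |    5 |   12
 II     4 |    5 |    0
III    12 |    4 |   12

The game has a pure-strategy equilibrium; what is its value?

5

Row minima: 5, 0, 4 → Player I's maximin is 5.
Column maxima: 12, 5, 12 → Player II's minimax is 5.
They coincide at (I, 2), so the value is 5.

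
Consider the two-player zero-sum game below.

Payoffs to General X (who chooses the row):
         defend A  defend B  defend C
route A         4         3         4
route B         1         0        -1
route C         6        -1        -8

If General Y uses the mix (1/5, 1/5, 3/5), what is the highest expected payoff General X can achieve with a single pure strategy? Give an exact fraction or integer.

route A: (4)·(1/5) + (3)·(1/5) + (4)·(3/5) = 19/5.
route B: (1)·(1/5) + (0)·(1/5) + (-1)·(3/5) = -2/5.
route C: (6)·(1/5) + (-1)·(1/5) + (-8)·(3/5) = -19/5.
The best pure response is route A with expected payoff 19/5.

19/5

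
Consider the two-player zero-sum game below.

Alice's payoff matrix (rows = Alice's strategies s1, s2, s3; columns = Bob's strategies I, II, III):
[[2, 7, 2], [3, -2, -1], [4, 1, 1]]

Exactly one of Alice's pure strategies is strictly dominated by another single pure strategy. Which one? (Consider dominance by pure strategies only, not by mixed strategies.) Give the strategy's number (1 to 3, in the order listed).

2

Compare s2 with s3: 4 > 3, 1 > -2, 1 > -1.
So s3 strictly dominates s2 for Alice; s2 is strictly dominated.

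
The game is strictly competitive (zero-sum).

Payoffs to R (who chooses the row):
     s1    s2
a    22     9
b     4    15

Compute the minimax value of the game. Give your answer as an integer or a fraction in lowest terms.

49/4

Row minima are 9 and 4, so R's maximin is 9; column maxima are 22 and 15, so C's minimax is 15. These differ, so the equilibrium is in mixed strategies.
Let R play a with probability p. C is indifferent when 22p + 4(1−p) = 9p + 15(1−p), giving p = 11/24.
Let C play s1 with probability q. R is indifferent when 22q + 9(1−q) = 4q + 15(1−q), giving q = 1/4.
The value is 22·(1/4) + (9)·(3/4) = 49/4.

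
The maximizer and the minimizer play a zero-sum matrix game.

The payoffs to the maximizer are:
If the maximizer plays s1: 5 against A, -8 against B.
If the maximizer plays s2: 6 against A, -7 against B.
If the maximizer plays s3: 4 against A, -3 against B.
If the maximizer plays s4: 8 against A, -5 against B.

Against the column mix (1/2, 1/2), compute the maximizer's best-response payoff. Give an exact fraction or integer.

3/2

s1: (5)·(1/2) + (-8)·(1/2) = -3/2.
s2: (6)·(1/2) + (-7)·(1/2) = -1/2.
s3: (4)·(1/2) + (-3)·(1/2) = 1/2.
s4: (8)·(1/2) + (-5)·(1/2) = 3/2.
The best pure response is s4 with expected payoff 3/2.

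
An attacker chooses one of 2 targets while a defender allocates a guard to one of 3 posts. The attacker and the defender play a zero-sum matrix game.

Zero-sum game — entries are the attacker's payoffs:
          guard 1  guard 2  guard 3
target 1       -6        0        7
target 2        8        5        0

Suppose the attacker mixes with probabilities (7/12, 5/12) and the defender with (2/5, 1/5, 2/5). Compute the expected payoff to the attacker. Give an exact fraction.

119/60

Against (2/5, 1/5, 2/5), each row's expected payoff is target 1: 2/5; target 2: 21/5.
Taking the (7/12, 5/12)-weighted average: (7/12)·(2/5) + (5/12)·(21/5) = 119/60.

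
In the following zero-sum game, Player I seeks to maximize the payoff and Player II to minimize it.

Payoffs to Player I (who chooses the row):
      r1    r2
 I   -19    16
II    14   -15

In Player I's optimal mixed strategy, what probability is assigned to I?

29/64

Row minima are -19 and -15, so Player I's maximin is -15; column maxima are 14 and 16, so Player II's minimax is 14. These differ, so the equilibrium is in mixed strategies.
Let Player I play I with probability p. Player II is indifferent when −19p + 14(1−p) = 16p − 15(1−p), giving p = 29/64.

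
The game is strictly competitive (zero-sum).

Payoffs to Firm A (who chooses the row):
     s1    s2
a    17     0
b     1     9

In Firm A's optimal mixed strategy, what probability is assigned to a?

8/25

Row minima are 0 and 1, so Firm A's maximin is 1; column maxima are 17 and 9, so Firm B's minimax is 9. These differ, so the equilibrium is in mixed strategies.
Let Firm A play a with probability p. Firm B is indifferent when 17p + (1−p) = 9(1−p), giving p = 8/25.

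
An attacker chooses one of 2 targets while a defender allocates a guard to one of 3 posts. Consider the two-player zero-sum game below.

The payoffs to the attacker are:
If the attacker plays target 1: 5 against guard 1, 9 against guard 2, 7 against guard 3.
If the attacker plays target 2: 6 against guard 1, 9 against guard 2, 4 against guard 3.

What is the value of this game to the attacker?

Column guard 2 is strictly dominated by guard 1 for the defender (it gives the attacker more in every row).
The remaining 2×2 game on (target 1, target 2) × (guard 1, guard 3) has no saddle point. Let the attacker play target 1 with probability p; indifference gives 5p + 6(1−p) = 7p + 4(1−p), so p = 1/2.
Similarly the defender's optimal q on guard 1 is 3/4, and the value is 5·(3/4) + (7)·(1/4) = 11/2.

11/2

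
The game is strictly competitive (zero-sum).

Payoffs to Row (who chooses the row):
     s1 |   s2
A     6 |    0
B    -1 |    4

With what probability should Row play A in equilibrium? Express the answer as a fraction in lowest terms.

Row minima are 0 and -1, so Row's maximin is 0; column maxima are 6 and 4, so Column's minimax is 4. These differ, so the equilibrium is in mixed strategies.
Let Row play A with probability p. Column is indifferent when 6p − (1−p) = 4(1−p), giving p = 5/11.

5/11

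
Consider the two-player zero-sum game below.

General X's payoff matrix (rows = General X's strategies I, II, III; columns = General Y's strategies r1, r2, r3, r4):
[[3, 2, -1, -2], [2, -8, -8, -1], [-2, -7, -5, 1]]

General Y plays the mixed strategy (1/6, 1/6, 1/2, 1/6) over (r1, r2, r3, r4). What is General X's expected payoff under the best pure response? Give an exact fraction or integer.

0

I: (3)·(1/6) + (2)·(1/6) + (-1)·(1/2) + (-2)·(1/6) = 0.
II: (2)·(1/6) + (-8)·(1/6) + (-8)·(1/2) + (-1)·(1/6) = -31/6.
III: (-2)·(1/6) + (-7)·(1/6) + (-5)·(1/2) + (1)·(1/6) = -23/6.
The best pure response is I with expected payoff 0.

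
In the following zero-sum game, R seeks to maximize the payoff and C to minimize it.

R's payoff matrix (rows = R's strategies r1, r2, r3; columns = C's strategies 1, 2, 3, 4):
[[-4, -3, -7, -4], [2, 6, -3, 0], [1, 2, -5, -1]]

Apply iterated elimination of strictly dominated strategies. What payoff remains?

-3

Column 1 is strictly dominated by 3 for C (-7<-4, -3<2, -5<1); eliminate 1.
Column 4 is strictly dominated by 3 for C (-7<-4, -3<0, -5<-1); eliminate 4.
Row r3 is strictly dominated by row r2 (6>2, -3>-5); eliminate r3.
Column 2 is strictly dominated by 3 for C (-7<-3, -3<6); eliminate 2.
Row r1 is strictly dominated by row r2 (-3>-7); eliminate r1.
Only (r2, 3) remains, with payoff -3.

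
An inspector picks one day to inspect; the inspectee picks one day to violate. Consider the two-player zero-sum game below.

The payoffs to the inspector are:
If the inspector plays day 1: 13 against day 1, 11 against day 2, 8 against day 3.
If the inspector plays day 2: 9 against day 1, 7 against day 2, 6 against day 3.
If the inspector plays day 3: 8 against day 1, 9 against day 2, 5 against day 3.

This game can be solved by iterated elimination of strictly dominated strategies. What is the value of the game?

Column day 2 is strictly dominated by day 3 for the inspectee (8<11, 6<7, 5<9); eliminate day 2.
Row day 2 is strictly dominated by row day 1 (13>9, 8>6); eliminate day 2.
Column day 1 is strictly dominated by day 3 for the inspectee (8<13, 5<8); eliminate day 1.
Row day 3 is strictly dominated by row day 1 (8>5); eliminate day 3.
Only (day 1, day 3) remains, with payoff 8.

8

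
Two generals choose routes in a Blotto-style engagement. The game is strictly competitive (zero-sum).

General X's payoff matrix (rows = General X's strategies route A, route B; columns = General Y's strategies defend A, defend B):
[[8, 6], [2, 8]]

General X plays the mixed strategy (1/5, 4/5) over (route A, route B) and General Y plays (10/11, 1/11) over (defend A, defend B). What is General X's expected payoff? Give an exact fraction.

18/5

Against (10/11, 1/11), each row's expected payoff is route A: 86/11; route B: 28/11.
Taking the (1/5, 4/5)-weighted average: (1/5)·(86/11) + (4/5)·(28/11) = 18/5.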